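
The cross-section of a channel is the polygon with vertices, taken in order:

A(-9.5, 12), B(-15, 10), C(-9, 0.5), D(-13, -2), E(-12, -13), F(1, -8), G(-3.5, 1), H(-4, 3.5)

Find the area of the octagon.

198

Σ = (85) + (82.5) + (24.5) + (145) + (109) + (-27) + (-8.25) + (-14.75) = 396
Area = |Σ|/2 = 198.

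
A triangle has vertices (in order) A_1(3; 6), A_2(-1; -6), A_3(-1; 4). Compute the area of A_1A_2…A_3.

20

Σ = (-12) + (-10) + (-18) = -40
Area = |Σ|/2 = 20.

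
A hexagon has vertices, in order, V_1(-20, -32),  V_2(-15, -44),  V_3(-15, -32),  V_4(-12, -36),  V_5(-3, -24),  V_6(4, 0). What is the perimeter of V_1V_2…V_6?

110

|V_1V_2| = √((5)² + (-12)²) = √169 = 13
|V_2V_3| = √((0)² + (12)²) = √144 = 12
|V_3V_4| = √((3)² + (-4)²) = √25 = 5
|V_4V_5| = √((9)² + (12)²) = √225 = 15
|V_5V_6| = √((7)² + (24)²) = √625 = 25
|V_6V_1| = √((-24)² + (-32)²) = √1600 = 40
Perimeter = 13 + 12 + 5 + 15 + 25 + 40 = 110.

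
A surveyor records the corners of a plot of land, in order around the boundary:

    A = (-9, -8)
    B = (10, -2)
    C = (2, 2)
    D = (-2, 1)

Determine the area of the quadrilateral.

Σ = (98) + (24) + (6) + (25) = 153
Area = |Σ|/2 = 76.5.

76.5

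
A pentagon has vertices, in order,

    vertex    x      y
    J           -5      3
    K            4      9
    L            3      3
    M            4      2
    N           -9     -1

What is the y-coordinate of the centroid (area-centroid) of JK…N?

59/18

Apply the shoelace formula. First the cross-terms c_i = x_i·y_{i+1} − x_{i+1}·y_i:
  -57, -15, -6, 14, -32  ⇒  2A = -96, A = -48.
Then Σ (y_i + y_{i+1})·c_i = -944, so ȳ = -944 / (6·(-48)) = 59/18.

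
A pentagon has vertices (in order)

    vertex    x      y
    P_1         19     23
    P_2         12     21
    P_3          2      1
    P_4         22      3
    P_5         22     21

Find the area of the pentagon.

290

Apply the shoelace formula: 2A = Σ (x_i·y_{i+1} − x_{i+1}·y_i), indices taken mod 5.
P_1→P_2: (19)(21) − (12)(23) = 123
P_2→P_3: (12)(1) − (2)(21) = -30
P_3→P_4: (2)(3) − (22)(1) = -16
P_4→P_5: (22)(21) − (22)(3) = 396
P_5→P_1: (22)(23) − (19)(21) = 107
Σ = 580
Area = |Σ|/2 = 290.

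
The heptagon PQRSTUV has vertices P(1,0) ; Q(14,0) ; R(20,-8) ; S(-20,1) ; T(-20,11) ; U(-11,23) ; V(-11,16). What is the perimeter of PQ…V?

116

|PQ| = √((13)² + (0)²) = √169 = 13
|QR| = √((6)² + (-8)²) = √100 = 10
|RS| = √((-40)² + (9)²) = √1681 = 41
|ST| = √((0)² + (10)²) = √100 = 10
|TU| = √((9)² + (12)²) = √225 = 15
|UV| = √((0)² + (-7)²) = √49 = 7
|VP| = √((12)² + (-16)²) = √400 = 20
Perimeter = 13 + 10 + 41 + 10 + 15 + 7 + 20 = 116.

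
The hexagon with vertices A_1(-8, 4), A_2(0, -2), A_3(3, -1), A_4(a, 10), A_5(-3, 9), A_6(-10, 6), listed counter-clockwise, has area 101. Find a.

The doubled signed area Σ (x_i y_{i+1} − x_{i+1} y_i) is linear in a.
With a=0 it equals 162; the coefficient of a is 10 (from the two edges through A_4).
So 10·a + 162 = 2·101 = 202 ⇒ a = 4.

4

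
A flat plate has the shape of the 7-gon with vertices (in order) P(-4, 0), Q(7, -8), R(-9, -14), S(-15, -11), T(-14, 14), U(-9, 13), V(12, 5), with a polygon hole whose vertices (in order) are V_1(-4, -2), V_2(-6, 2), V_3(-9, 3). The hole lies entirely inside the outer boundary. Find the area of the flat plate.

Outer boundary:
Cross-terms: 32, -170, -111, -364, -56, -201, 20  ⇒  Σ = -850
Area = |Σ|/2 = 425.
Hole:
Cross-terms: -20, 0, 30  ⇒  Σ = 10
Area = |Σ|/2 = 5.
Net area = 425 − 5 = 420.

420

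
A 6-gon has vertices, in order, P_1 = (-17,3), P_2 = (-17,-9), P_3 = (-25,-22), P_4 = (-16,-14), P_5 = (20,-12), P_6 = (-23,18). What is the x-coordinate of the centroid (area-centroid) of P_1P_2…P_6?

-403/66

Apply the surveyor's formula. First the cross-terms c_i = x_i·y_{i+1} − x_{i+1}·y_i:
  204, 149, -2, 472, 84, 237  ⇒  2A = 1144, A = 572.
Then Σ (x_i + x_{i+1})·c_i = -20956, so x̄ = -20956 / (6·572) = -403/66.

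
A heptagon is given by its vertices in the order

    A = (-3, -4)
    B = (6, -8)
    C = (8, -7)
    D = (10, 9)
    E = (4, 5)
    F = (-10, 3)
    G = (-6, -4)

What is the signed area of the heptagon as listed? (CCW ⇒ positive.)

179

A→B: (-3)(-8) − (6)(-4) = 48
B→C: (6)(-7) − (8)(-8) = 22
C→D: (8)(9) − (10)(-7) = 142
D→E: (10)(5) − (4)(9) = 14
E→F: (4)(3) − (-10)(5) = 62
F→G: (-10)(-4) − (-6)(3) = 58
G→A: (-6)(-4) − (-3)(-4) = 12
Σ = 358
Signed area = Σ/2 = 179 (positive ⇒ counter-clockwise traversal).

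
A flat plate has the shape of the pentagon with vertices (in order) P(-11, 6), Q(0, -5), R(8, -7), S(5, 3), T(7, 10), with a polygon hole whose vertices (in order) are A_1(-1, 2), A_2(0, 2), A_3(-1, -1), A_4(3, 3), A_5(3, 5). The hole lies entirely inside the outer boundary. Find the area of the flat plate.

159

Outer boundary:
Σ = (55) + (40) + (59) + (29) + (152) = 335
Area = |Σ|/2 = 167.5.
Hole:
Apply the shoelace (surveyor's) formula: 2A = Σ (x_i·y_{i+1} − x_{i+1}·y_i), indices taken mod 5.
Σ = (-2) + (2) + (0) + (6) + (11) = 17
Area = |Σ|/2 = 8.5.
Net area = 167.5 − 8.5 = 159.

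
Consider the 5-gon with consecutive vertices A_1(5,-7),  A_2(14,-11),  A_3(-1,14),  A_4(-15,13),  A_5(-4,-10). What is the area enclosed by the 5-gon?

Apply the shoelace formula: 2A = Σ (x_i·y_{i+1} − x_{i+1}·y_i), indices taken mod 5.
Cross-terms: 43, 185, 197, 202, 78  ⇒  Σ = 705
Area = |Σ|/2 = 352.5.

352.5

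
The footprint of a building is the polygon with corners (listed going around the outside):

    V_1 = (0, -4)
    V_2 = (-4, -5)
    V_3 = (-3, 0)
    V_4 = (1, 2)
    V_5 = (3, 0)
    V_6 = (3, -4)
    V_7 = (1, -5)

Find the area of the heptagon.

35

Apply the shoelace (surveyor's) formula: 2A = Σ (x_i·y_{i+1} − x_{i+1}·y_i), indices taken mod 7.
V_1→V_2: (0)(-5) − (-4)(-4) = -16
V_2→V_3: (-4)(0) − (-3)(-5) = -15
V_3→V_4: (-3)(2) − (1)(0) = -6
V_4→V_5: (1)(0) − (3)(2) = -6
V_5→V_6: (3)(-4) − (3)(0) = -12
V_6→V_7: (3)(-5) − (1)(-4) = -11
V_7→V_1: (1)(-4) − (0)(-5) = -4
Σ = -70
Area = |Σ|/2 = 35.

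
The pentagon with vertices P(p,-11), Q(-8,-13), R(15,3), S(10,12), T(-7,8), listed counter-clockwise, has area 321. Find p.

Write out the shoelace sum; only the two edges meeting at P involve p:
2·Area = [((-7)·(-11) − p·8) + (p·(-13) − (-8)·(-11))] + 485
       = -21·p + 474 = 642
⇒ p = -8.

-8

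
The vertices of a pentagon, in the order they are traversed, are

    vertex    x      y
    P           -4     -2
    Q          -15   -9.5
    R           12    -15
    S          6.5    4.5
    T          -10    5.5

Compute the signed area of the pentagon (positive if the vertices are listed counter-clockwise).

310.625

Σ = (8) + (339) + (151.5) + (80.75) + (42) = 621.25
Signed area = Σ/2 = 310.625 (positive ⇒ counter-clockwise traversal).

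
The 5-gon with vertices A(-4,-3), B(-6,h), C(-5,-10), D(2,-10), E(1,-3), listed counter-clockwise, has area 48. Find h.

-5

Write out the shoelace sum; only the two edges meeting at B involve h:
2·Area = [((-4)·h − (-6)·(-3)) + ((-6)·(-10) − (-5)·h)] + 59
       = 1·h + 101 = 96
⇒ h = -5.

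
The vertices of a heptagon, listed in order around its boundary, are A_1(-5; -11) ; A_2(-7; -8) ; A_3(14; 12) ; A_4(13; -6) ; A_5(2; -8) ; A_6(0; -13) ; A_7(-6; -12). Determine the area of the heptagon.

219.5

Σ = (-37) + (28) + (-240) + (-92) + (-26) + (-78) + (6) = -439
Area = |Σ|/2 = 219.5.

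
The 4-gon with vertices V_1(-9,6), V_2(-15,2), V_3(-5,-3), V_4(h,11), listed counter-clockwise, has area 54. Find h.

-7

Write out the shoelace sum; only the two edges meeting at V_4 involve h:
2·Area = [((-5)·11 − h·(-3)) + (h·6 − (-9)·11)] + 127
       = 9·h + 171 = 108
⇒ h = -7.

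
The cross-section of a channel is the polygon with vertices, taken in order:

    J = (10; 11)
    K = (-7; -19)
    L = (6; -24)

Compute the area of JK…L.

237.5

Apply the shoelace formula: 2A = Σ (x_i·y_{i+1} − x_{i+1}·y_i), indices taken mod 3.
Σ = (-113) + (282) + (306) = 475
Area = |Σ|/2 = 237.5.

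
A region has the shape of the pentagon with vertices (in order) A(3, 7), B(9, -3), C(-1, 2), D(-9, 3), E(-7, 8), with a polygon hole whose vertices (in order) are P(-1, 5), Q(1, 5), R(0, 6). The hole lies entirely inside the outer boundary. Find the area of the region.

Outer boundary:
Apply the surveyor's formula: 2A = Σ (x_i·y_{i+1} − x_{i+1}·y_i), indices taken mod 5.
Σ = (-72) + (15) + (15) + (-51) + (-73) = -166
Area = |Σ|/2 = 83.
Hole:
Apply Gauss's area formula: 2A = Σ (x_i·y_{i+1} − x_{i+1}·y_i), indices taken mod 3.
P→Q: (-1)(5) − (1)(5) = -10
Q→R: (1)(6) − (0)(5) = 6
R→P: (0)(5) − (-1)(6) = 6
Σ = 2
Area = |Σ|/2 = 1.
Net area = 83 − 1 = 82.

82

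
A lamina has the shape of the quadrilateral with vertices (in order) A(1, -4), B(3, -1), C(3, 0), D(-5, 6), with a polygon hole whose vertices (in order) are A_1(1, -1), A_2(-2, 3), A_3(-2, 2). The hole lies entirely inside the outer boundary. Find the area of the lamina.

Outer boundary:
Cross-terms: 11, 3, 18, 14  ⇒  Σ = 46
Area = |Σ|/2 = 23.
Hole:
Σ = (1) + (2) + (0) = 3
Area = |Σ|/2 = 1.5.
Net area = 23 − 1.5 = 21.5.

21.5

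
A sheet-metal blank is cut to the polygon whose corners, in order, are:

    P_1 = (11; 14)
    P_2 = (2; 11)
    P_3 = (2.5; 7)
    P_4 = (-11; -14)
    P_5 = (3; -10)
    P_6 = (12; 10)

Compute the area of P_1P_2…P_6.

Apply Gauss's area formula: 2A = Σ (x_i·y_{i+1} − x_{i+1}·y_i), indices taken mod 6.
Σ = (93) + (-13.5) + (42) + (152) + (150) + (58) = 481.5
Area = |Σ|/2 = 240.75.

240.75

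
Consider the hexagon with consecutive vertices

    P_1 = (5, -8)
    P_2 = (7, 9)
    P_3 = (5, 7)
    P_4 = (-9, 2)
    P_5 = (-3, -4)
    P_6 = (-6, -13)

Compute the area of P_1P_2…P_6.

Σ = (101) + (4) + (73) + (42) + (15) + (113) = 348
Area = |Σ|/2 = 174.

174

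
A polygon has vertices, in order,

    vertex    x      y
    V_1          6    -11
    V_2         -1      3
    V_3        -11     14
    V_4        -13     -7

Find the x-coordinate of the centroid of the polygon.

Apply the surveyor's formula. First the cross-terms c_i = x_i·y_{i+1} − x_{i+1}·y_i:
  7, 19, 259, 185  ⇒  2A = 470, A = 235.
Then Σ (x_i + x_{i+1})·c_i = -7704, so x̄ = -7704 / (6·235) = -1284/235.

-1284/235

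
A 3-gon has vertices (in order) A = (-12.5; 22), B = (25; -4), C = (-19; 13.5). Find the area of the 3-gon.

243.875

A→B: (-12.5)(-4) − (25)(22) = -500
B→C: (25)(13.5) − (-19)(-4) = 261.5
C→A: (-19)(22) − (-12.5)(13.5) = -249.25
Σ = -487.75
Area = |Σ|/2 = 243.875.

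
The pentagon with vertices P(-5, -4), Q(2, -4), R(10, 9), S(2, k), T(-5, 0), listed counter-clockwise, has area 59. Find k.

The doubled signed area Σ (x_i y_{i+1} − x_{i+1} y_i) is linear in k.
With k=0 it equals 88; the coefficient of k is 15 (from the two edges through S).
So 15·k + 88 = 2·59 = 118 ⇒ k = 2.

2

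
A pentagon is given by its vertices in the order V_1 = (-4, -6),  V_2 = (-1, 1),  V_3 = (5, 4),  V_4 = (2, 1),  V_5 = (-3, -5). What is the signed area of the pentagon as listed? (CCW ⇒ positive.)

-15.5

Apply Gauss's area formula: 2A = Σ (x_i·y_{i+1} − x_{i+1}·y_i), indices taken mod 5.
Σ = (-10) + (-9) + (-3) + (-7) + (-2) = -31
Signed area = Σ/2 = -15.5 (negative ⇒ clockwise traversal).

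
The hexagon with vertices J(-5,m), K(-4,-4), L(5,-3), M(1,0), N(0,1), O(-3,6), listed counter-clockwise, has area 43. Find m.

Write out the shoelace sum; only the two edges meeting at J involve m:
2·Area = [((-3)·m − (-5)·6) + ((-5)·(-4) − (-4)·m)] + 39
       = 1·m + 89 = 86
⇒ m = -3.

-3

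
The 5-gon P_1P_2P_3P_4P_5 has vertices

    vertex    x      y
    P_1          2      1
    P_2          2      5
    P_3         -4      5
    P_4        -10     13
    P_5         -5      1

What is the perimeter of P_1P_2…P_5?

40

|P_1P_2| = √((0)² + (4)²) = √16 = 4
|P_2P_3| = √((-6)² + (0)²) = √36 = 6
|P_3P_4| = √((-6)² + (8)²) = √100 = 10
|P_4P_5| = √((5)² + (-12)²) = √169 = 13
|P_5P_1| = √((7)² + (0)²) = √49 = 7
Perimeter = 4 + 6 + 10 + 13 + 7 = 40.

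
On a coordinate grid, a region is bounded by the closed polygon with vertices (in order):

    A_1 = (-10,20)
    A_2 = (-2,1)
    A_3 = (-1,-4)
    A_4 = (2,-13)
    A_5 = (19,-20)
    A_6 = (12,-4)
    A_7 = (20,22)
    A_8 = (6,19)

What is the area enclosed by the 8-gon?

Apply Gauss's area formula: 2A = Σ (x_i·y_{i+1} − x_{i+1}·y_i), indices taken mod 8.
Σ = (30) + (9) + (21) + (207) + (164) + (344) + (248) + (310) = 1333
Area = |Σ|/2 = 666.5.

666.5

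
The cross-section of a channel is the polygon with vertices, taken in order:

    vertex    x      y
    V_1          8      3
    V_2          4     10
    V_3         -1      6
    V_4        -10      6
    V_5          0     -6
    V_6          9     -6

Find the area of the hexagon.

172.5

Σ = (68) + (34) + (54) + (60) + (54) + (75) = 345
Area = |Σ|/2 = 172.5.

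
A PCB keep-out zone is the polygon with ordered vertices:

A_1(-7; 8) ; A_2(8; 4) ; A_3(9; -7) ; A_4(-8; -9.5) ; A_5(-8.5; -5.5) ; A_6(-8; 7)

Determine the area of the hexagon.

Σ = (-92) + (-92) + (-141.5) + (-36.75) + (-103.5) + (-15) = -480.75
Area = |Σ|/2 = 240.375.

240.375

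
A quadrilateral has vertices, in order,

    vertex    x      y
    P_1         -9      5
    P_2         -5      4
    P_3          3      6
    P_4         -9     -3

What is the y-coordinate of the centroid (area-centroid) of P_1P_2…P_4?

Apply the shoelace (surveyor's) formula. First the cross-terms c_i = x_i·y_{i+1} − x_{i+1}·y_i:
  -11, -42, 45, -72  ⇒  2A = -80, A = -40.
Then Σ (y_i + y_{i+1})·c_i = -528, so ȳ = -528 / (6·(-40)) = 2.2.

2.2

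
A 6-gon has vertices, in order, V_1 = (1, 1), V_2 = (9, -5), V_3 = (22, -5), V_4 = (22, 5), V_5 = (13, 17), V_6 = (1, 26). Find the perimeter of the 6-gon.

|V_1V_2| = √((8)² + (-6)²) = √100 = 10
|V_2V_3| = √((13)² + (0)²) = √169 = 13
|V_3V_4| = √((0)² + (10)²) = √100 = 10
|V_4V_5| = √((-9)² + (12)²) = √225 = 15
|V_5V_6| = √((-12)² + (9)²) = √225 = 15
|V_6V_1| = √((0)² + (-25)²) = √625 = 25
Perimeter = 10 + 13 + 10 + 15 + 15 + 25 = 88.

88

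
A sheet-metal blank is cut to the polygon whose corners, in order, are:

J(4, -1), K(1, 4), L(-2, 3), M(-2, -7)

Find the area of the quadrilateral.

39

Apply the shoelace (surveyor's) formula: 2A = Σ (x_i·y_{i+1} − x_{i+1}·y_i), indices taken mod 4.
J→K: (4)(4) − (1)(-1) = 17
K→L: (1)(3) − (-2)(4) = 11
L→M: (-2)(-7) − (-2)(3) = 20
M→J: (-2)(-1) − (4)(-7) = 30
Σ = 78
Area = |Σ|/2 = 39.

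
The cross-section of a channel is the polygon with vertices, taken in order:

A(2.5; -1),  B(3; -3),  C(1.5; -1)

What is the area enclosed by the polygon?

1

Apply Gauss's area formula: 2A = Σ (x_i·y_{i+1} − x_{i+1}·y_i), indices taken mod 3.
Σ = (-4.5) + (1.5) + (1) = -2
Area = |Σ|/2 = 1.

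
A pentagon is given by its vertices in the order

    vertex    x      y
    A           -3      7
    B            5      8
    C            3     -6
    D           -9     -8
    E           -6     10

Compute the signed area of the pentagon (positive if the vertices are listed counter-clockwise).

Apply Gauss's area formula: 2A = Σ (x_i·y_{i+1} − x_{i+1}·y_i), indices taken mod 5.
Cross-terms: -59, -54, -78, -138, -12  ⇒  Σ = -341
Signed area = Σ/2 = -170.5 (negative ⇒ clockwise traversal).

-170.5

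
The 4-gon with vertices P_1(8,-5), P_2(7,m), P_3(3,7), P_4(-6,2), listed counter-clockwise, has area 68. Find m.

Write out the shoelace sum; only the two edges meeting at P_2 involve m:
2·Area = [(8·m − 7·(-5)) + (7·7 − 3·m)] + 62
       = 5·m + 146 = 136
⇒ m = -2.

-2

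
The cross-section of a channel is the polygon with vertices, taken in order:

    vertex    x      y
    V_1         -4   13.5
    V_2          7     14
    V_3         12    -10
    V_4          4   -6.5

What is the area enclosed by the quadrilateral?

199.25

Σ = (-150.5) + (-238) + (-38) + (28) = -398.5
Area = |Σ|/2 = 199.25.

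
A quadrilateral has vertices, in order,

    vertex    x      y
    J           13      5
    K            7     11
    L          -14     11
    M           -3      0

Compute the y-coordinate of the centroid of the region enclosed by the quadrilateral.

338/51

Apply Gauss's area formula. First the cross-terms c_i = x_i·y_{i+1} − x_{i+1}·y_i:
  108, 231, 33, -15  ⇒  2A = 357, A = 178.5.
Then Σ (y_i + y_{i+1})·c_i = 7098, so ȳ = 7098 / (6·178.5) = 338/51.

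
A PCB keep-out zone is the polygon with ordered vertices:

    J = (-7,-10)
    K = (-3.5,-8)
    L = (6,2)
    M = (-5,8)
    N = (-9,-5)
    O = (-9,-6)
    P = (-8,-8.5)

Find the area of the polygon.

Apply the surveyor's formula: 2A = Σ (x_i·y_{i+1} − x_{i+1}·y_i), indices taken mod 7.
Cross-terms: 21, 41, 58, 97, 9, 28.5, 20.5  ⇒  Σ = 275
Area = |Σ|/2 = 137.5.

137.5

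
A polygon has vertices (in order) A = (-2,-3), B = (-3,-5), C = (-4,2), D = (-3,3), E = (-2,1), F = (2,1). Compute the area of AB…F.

18

Σ = (1) + (-26) + (-6) + (3) + (-4) + (-4) = -36
Area = |Σ|/2 = 18.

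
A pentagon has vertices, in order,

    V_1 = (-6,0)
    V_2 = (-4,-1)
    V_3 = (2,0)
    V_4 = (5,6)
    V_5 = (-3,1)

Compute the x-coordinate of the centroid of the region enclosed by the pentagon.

Apply Gauss's area formula. First the cross-terms c_i = x_i·y_{i+1} − x_{i+1}·y_i:
  6, 2, 12, 23, 6  ⇒  2A = 49, A = 24.5.
Then Σ (x_i + x_{i+1})·c_i = 12, so x̄ = 12 / (6·24.5) = 4/49.

4/49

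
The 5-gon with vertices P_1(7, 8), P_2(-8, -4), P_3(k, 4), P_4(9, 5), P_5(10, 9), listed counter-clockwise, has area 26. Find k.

Write out the shoelace sum; only the two edges meeting at P_3 involve k:
2·Area = [((-8)·4 − k·(-4)) + (k·5 − 9·4)] + 84
       = 9·k + 16 = 52
⇒ k = 4.

4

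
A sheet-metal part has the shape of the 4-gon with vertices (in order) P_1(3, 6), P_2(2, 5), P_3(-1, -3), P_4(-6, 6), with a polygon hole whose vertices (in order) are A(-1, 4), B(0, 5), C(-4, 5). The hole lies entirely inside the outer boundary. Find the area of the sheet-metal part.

36

Outer boundary:
Cross-terms: 3, -1, -24, -54  ⇒  Σ = -76
Area = |Σ|/2 = 38.
Hole:
Apply Gauss's area formula: 2A = Σ (x_i·y_{i+1} − x_{i+1}·y_i), indices taken mod 3.
Σ = (-5) + (20) + (-11) = 4
Area = |Σ|/2 = 2.
Net area = 38 − 2 = 36.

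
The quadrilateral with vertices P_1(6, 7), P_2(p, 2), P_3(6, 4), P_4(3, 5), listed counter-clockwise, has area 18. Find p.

-9

Write out the shoelace sum; only the two edges meeting at P_2 involve p:
2·Area = [(6·2 − p·7) + (p·4 − 6·2)] + 9
       = -3·p + 9 = 36
⇒ p = -9.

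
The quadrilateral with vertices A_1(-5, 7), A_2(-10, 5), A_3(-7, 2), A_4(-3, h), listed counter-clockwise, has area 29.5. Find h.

-7

Write out the shoelace sum; only the two edges meeting at A_4 involve h:
2·Area = [((-7)·h − (-3)·2) + ((-3)·7 − (-5)·h)] + 60
       = -2·h + 45 = 59
⇒ h = -7.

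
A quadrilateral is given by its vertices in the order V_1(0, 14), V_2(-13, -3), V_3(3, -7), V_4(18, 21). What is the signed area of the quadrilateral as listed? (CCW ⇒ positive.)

Σ = (182) + (100) + (189) + (252) = 723
Signed area = Σ/2 = 361.5 (positive ⇒ counter-clockwise traversal).

361.5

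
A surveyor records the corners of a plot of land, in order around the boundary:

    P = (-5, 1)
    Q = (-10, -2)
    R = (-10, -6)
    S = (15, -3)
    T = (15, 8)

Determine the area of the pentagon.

200

Apply Gauss's area formula: 2A = Σ (x_i·y_{i+1} − x_{i+1}·y_i), indices taken mod 5.
P→Q: (-5)(-2) − (-10)(1) = 20
Q→R: (-10)(-6) − (-10)(-2) = 40
R→S: (-10)(-3) − (15)(-6) = 120
S→T: (15)(8) − (15)(-3) = 165
T→P: (15)(1) − (-5)(8) = 55
Σ = 400
Area = |Σ|/2 = 200.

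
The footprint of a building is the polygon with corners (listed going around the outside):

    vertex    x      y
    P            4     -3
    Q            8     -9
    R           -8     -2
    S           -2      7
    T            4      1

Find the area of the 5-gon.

103

Apply the shoelace (surveyor's) formula: 2A = Σ (x_i·y_{i+1} − x_{i+1}·y_i), indices taken mod 5.
Σ = (-12) + (-88) + (-60) + (-30) + (-16) = -206
Area = |Σ|/2 = 103.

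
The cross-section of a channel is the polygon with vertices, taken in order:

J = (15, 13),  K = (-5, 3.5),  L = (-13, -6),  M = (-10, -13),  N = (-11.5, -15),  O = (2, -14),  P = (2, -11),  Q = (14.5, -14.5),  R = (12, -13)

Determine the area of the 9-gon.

Apply Gauss's area formula: 2A = Σ (x_i·y_{i+1} − x_{i+1}·y_i), indices taken mod 9.
Σ = (117.5) + (75.5) + (109) + (0.5) + (191) + (6) + (130.5) + (-14.5) + (351) = 966.5
Area = |Σ|/2 = 483.25.

483.25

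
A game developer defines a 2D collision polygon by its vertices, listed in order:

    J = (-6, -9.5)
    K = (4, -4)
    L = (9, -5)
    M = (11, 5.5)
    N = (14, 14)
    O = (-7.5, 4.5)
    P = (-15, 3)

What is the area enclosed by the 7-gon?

316.5

J→K: (-6)(-4) − (4)(-9.5) = 62
K→L: (4)(-5) − (9)(-4) = 16
L→M: (9)(5.5) − (11)(-5) = 104.5
M→N: (11)(14) − (14)(5.5) = 77
N→O: (14)(4.5) − (-7.5)(14) = 168
O→P: (-7.5)(3) − (-15)(4.5) = 45
P→J: (-15)(-9.5) − (-6)(3) = 160.5
Σ = 633
Area = |Σ|/2 = 316.5.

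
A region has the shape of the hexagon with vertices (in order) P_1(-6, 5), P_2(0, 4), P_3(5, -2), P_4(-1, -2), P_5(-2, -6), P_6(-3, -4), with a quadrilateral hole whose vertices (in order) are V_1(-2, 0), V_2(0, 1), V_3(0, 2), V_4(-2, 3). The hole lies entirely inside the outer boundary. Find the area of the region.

Outer boundary:
Σ = (-24) + (-20) + (-12) + (2) + (-10) + (-39) = -103
Area = |Σ|/2 = 51.5.
Hole:
V_1→V_2: (-2)(1) − (0)(0) = -2
V_2→V_3: (0)(2) − (0)(1) = 0
V_3→V_4: (0)(3) − (-2)(2) = 4
V_4→V_1: (-2)(0) − (-2)(3) = 6
Σ = 8
Area = |Σ|/2 = 4.
Net area = 51.5 − 4 = 47.5.

47.5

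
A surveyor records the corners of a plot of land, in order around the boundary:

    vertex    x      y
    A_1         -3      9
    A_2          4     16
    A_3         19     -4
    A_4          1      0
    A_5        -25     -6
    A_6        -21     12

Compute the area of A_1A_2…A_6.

Apply Gauss's area formula: 2A = Σ (x_i·y_{i+1} − x_{i+1}·y_i), indices taken mod 6.
Σ = (-84) + (-320) + (4) + (-6) + (-426) + (-153) = -985
Area = |Σ|/2 = 492.5.

492.5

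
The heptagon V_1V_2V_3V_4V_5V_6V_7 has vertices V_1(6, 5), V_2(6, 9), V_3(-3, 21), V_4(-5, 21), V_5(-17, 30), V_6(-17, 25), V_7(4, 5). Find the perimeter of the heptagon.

72

|V_1V_2| = √((0)² + (4)²) = √16 = 4
|V_2V_3| = √((-9)² + (12)²) = √225 = 15
|V_3V_4| = √((-2)² + (0)²) = √4 = 2
|V_4V_5| = √((-12)² + (9)²) = √225 = 15
|V_5V_6| = √((0)² + (-5)²) = √25 = 5
|V_6V_7| = √((21)² + (-20)²) = √841 = 29
|V_7V_1| = √((2)² + (0)²) = √4 = 2
Perimeter = 4 + 15 + 2 + 15 + 5 + 29 + 2 = 72.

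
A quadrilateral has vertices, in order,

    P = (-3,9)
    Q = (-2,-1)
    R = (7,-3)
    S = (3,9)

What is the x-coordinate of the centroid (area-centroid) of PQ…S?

Apply Gauss's area formula. First the cross-terms c_i = x_i·y_{i+1} − x_{i+1}·y_i:
  21, 13, 72, 54  ⇒  2A = 160, A = 80.
Then Σ (x_i + x_{i+1})·c_i = 680, so x̄ = 680 / (6·80) = 17/12.

17/12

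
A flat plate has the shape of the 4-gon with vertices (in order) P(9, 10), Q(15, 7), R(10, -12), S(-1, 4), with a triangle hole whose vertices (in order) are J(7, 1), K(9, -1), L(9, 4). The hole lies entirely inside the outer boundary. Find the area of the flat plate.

Outer boundary:
Apply Gauss's area formula: 2A = Σ (x_i·y_{i+1} − x_{i+1}·y_i), indices taken mod 4.
Cross-terms: -87, -250, 28, -46  ⇒  Σ = -355
Area = |Σ|/2 = 177.5.
Hole:
Σ = (-16) + (45) + (-19) = 10
Area = |Σ|/2 = 5.
Net area = 177.5 − 5 = 172.5.

172.5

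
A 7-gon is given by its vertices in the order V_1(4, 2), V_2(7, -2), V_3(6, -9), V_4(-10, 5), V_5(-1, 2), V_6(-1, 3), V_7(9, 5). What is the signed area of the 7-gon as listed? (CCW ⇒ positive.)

-91.5

Apply the surveyor's formula: 2A = Σ (x_i·y_{i+1} − x_{i+1}·y_i), indices taken mod 7.
Σ = (-22) + (-51) + (-60) + (-15) + (-1) + (-32) + (-2) = -183
Signed area = Σ/2 = -91.5 (negative ⇒ clockwise traversal).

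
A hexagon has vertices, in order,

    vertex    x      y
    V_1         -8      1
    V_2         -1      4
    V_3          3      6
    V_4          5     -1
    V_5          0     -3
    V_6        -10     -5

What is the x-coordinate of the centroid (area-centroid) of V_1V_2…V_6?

Apply Gauss's area formula. First the cross-terms c_i = x_i·y_{i+1} − x_{i+1}·y_i:
  -31, -18, -33, -15, -30, -50  ⇒  2A = -177, A = -88.5.
Then Σ (x_i + x_{i+1})·c_i = 1104, so x̄ = 1104 / (6·(-88.5)) = -368/177.

-368/177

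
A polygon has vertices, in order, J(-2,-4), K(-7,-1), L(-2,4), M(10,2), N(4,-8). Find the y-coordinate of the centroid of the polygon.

-172/165

Apply the shoelace formula. First the cross-terms c_i = x_i·y_{i+1} − x_{i+1}·y_i:
  -26, -30, -44, -88, -32  ⇒  2A = -220, A = -110.
Then Σ (y_i + y_{i+1})·c_i = 688, so ȳ = 688 / (6·(-110)) = -172/165.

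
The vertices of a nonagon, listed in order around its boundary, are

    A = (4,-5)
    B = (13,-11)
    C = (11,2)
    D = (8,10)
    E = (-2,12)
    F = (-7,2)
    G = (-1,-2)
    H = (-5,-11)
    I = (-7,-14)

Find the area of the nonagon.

Apply the surveyor's formula: 2A = Σ (x_i·y_{i+1} − x_{i+1}·y_i), indices taken mod 9.
Σ = (21) + (147) + (94) + (116) + (80) + (16) + (1) + (-7) + (91) = 559
Area = |Σ|/2 = 279.5.

279.5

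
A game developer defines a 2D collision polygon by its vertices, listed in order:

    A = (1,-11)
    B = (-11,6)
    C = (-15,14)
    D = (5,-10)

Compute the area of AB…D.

72

A→B: (1)(6) − (-11)(-11) = -115
B→C: (-11)(14) − (-15)(6) = -64
C→D: (-15)(-10) − (5)(14) = 80
D→A: (5)(-11) − (1)(-10) = -45
Σ = -144
Area = |Σ|/2 = 72.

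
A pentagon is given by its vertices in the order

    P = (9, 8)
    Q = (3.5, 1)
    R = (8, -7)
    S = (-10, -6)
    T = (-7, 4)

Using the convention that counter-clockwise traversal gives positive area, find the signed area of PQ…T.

-171.75

P→Q: (9)(1) − (3.5)(8) = -19
Q→R: (3.5)(-7) − (8)(1) = -32.5
R→S: (8)(-6) − (-10)(-7) = -118
S→T: (-10)(4) − (-7)(-6) = -82
T→P: (-7)(8) − (9)(4) = -92
Σ = -343.5
Signed area = Σ/2 = -171.75 (negative ⇒ clockwise traversal).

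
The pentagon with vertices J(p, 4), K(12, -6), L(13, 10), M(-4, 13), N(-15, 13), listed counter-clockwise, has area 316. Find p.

-10

Write out the shoelace sum; only the two edges meeting at J involve p:
2·Area = [((-15)·4 − p·13) + (p·(-6) − 12·4)] + 550
       = -19·p + 442 = 632
⇒ p = -10.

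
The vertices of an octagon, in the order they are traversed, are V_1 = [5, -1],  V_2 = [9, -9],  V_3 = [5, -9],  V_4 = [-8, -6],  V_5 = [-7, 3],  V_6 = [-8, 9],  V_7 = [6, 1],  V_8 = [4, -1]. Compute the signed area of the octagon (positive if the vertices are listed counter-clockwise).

-175

Σ = (-36) + (-36) + (-102) + (-66) + (-39) + (-62) + (-10) + (1) = -350
Signed area = Σ/2 = -175 (negative ⇒ clockwise traversal).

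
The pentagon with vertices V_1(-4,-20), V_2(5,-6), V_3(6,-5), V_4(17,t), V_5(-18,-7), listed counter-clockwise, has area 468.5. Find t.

21

The doubled signed area Σ (x_i y_{i+1} − x_{i+1} y_i) is linear in t.
With t=0 it equals 433; the coefficient of t is 24 (from the two edges through V_4).
So 24·t + 433 = 2·468.5 = 937 ⇒ t = 21.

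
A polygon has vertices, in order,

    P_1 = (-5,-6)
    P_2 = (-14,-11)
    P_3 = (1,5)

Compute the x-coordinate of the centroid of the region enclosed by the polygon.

Apply Gauss's area formula. First the cross-terms c_i = x_i·y_{i+1} − x_{i+1}·y_i:
  -29, -59, 19  ⇒  2A = -69, A = -34.5.
Then Σ (x_i + x_{i+1})·c_i = 1242, so x̄ = 1242 / (6·(-34.5)) = -6.

-6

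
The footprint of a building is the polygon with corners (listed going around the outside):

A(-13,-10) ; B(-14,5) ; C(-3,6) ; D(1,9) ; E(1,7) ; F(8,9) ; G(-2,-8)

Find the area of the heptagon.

243

A→B: (-13)(5) − (-14)(-10) = -205
B→C: (-14)(6) − (-3)(5) = -69
C→D: (-3)(9) − (1)(6) = -33
D→E: (1)(7) − (1)(9) = -2
E→F: (1)(9) − (8)(7) = -47
F→G: (8)(-8) − (-2)(9) = -46
G→A: (-2)(-10) − (-13)(-8) = -84
Σ = -486
Area = |Σ|/2 = 243.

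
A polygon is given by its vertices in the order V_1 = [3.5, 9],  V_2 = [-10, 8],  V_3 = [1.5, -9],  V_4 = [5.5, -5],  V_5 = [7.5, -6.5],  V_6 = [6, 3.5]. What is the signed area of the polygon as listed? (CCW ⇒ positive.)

173.375

Apply the surveyor's formula: 2A = Σ (x_i·y_{i+1} − x_{i+1}·y_i), indices taken mod 6.
V_1→V_2: (3.5)(8) − (-10)(9) = 118
V_2→V_3: (-10)(-9) − (1.5)(8) = 78
V_3→V_4: (1.5)(-5) − (5.5)(-9) = 42
V_4→V_5: (5.5)(-6.5) − (7.5)(-5) = 1.75
V_5→V_6: (7.5)(3.5) − (6)(-6.5) = 65.25
V_6→V_1: (6)(9) − (3.5)(3.5) = 41.75
Σ = 346.75
Signed area = Σ/2 = 173.375 (positive ⇒ counter-clockwise traversal).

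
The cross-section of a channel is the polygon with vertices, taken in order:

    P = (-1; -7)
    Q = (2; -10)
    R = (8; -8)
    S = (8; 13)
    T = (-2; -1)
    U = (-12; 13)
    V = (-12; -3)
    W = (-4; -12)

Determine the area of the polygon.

288

Apply Gauss's area formula: 2A = Σ (x_i·y_{i+1} − x_{i+1}·y_i), indices taken mod 8.
Σ = (24) + (64) + (168) + (18) + (-38) + (192) + (132) + (16) = 576
Area = |Σ|/2 = 288.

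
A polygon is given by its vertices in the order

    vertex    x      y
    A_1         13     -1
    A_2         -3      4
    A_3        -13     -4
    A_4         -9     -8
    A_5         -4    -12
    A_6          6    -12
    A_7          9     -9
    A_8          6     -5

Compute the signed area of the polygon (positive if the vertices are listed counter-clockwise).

Apply Gauss's area formula: 2A = Σ (x_i·y_{i+1} − x_{i+1}·y_i), indices taken mod 8.
A_1→A_2: (13)(4) − (-3)(-1) = 49
A_2→A_3: (-3)(-4) − (-13)(4) = 64
A_3→A_4: (-13)(-8) − (-9)(-4) = 68
A_4→A_5: (-9)(-12) − (-4)(-8) = 76
A_5→A_6: (-4)(-12) − (6)(-12) = 120
A_6→A_7: (6)(-9) − (9)(-12) = 54
A_7→A_8: (9)(-5) − (6)(-9) = 9
A_8→A_1: (6)(-1) − (13)(-5) = 59
Σ = 499
Signed area = Σ/2 = 249.5 (positive ⇒ counter-clockwise traversal).

249.5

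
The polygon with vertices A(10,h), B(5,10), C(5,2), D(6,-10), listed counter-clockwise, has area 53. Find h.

8

The doubled signed area Σ (x_i y_{i+1} − x_{i+1} y_i) is linear in h.
With h=0 it equals 98; the coefficient of h is 1 (from the two edges through A).
So 1·h + 98 = 2·53 = 106 ⇒ h = 8.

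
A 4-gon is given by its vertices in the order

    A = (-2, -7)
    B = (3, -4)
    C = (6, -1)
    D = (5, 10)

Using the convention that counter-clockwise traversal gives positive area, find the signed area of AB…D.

50

Apply the surveyor's formula: 2A = Σ (x_i·y_{i+1} − x_{i+1}·y_i), indices taken mod 4.
A→B: (-2)(-4) − (3)(-7) = 29
B→C: (3)(-1) − (6)(-4) = 21
C→D: (6)(10) − (5)(-1) = 65
D→A: (5)(-7) − (-2)(10) = -15
Σ = 100
Signed area = Σ/2 = 50 (positive ⇒ counter-clockwise traversal).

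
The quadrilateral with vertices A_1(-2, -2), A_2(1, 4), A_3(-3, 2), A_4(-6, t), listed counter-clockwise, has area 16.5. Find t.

-1

The doubled signed area Σ (x_i y_{i+1} − x_{i+1} y_i) is linear in t.
With t=0 it equals 32; the coefficient of t is -1 (from the two edges through A_4).
So -1·t + 32 = 2·16.5 = 33 ⇒ t = -1.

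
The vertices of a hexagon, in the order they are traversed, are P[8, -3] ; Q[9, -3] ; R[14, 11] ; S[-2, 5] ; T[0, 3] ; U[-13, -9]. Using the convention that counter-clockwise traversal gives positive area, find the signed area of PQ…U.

Apply the surveyor's formula: 2A = Σ (x_i·y_{i+1} − x_{i+1}·y_i), indices taken mod 6.
Σ = (3) + (141) + (92) + (-6) + (39) + (111) = 380
Signed area = Σ/2 = 190 (positive ⇒ counter-clockwise traversal).

190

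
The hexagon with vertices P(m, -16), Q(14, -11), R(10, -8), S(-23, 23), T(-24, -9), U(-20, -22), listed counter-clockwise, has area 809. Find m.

Write out the shoelace sum; only the two edges meeting at P involve m:
2·Area = [((-20)·(-16) − m·(-22)) + (m·(-11) − 14·(-16))] + 1151
       = 11·m + 1695 = 1618
⇒ m = -7.

-7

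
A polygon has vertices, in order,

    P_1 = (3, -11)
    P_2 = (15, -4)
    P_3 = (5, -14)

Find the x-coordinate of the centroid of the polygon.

23/3

Apply the shoelace (surveyor's) formula. First the cross-terms c_i = x_i·y_{i+1} − x_{i+1}·y_i:
  153, -190, -13  ⇒  2A = -50, A = -25.
Then Σ (x_i + x_{i+1})·c_i = -1150, so x̄ = -1150 / (6·(-25)) = 23/3.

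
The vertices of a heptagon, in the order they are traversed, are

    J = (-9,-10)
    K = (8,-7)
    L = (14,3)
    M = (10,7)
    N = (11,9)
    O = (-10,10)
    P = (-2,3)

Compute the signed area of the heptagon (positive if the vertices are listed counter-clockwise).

291.5

Apply the shoelace (surveyor's) formula: 2A = Σ (x_i·y_{i+1} − x_{i+1}·y_i), indices taken mod 7.
Cross-terms: 143, 122, 68, 13, 200, -10, 47  ⇒  Σ = 583
Signed area = Σ/2 = 291.5 (positive ⇒ counter-clockwise traversal).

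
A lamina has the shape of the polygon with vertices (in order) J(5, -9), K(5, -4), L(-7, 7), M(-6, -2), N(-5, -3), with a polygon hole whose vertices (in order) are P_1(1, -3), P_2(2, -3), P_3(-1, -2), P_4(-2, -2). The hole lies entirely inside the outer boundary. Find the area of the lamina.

Outer boundary:
Apply the shoelace formula: 2A = Σ (x_i·y_{i+1} − x_{i+1}·y_i), indices taken mod 5.
J→K: (5)(-4) − (5)(-9) = 25
K→L: (5)(7) − (-7)(-4) = 7
L→M: (-7)(-2) − (-6)(7) = 56
M→N: (-6)(-3) − (-5)(-2) = 8
N→J: (-5)(-9) − (5)(-3) = 60
Σ = 156
Area = |Σ|/2 = 78.
Hole:
Apply the shoelace formula: 2A = Σ (x_i·y_{i+1} − x_{i+1}·y_i), indices taken mod 4.
Σ = (3) + (-7) + (-2) + (8) = 2
Area = |Σ|/2 = 1.
Net area = 78 − 1 = 77.

77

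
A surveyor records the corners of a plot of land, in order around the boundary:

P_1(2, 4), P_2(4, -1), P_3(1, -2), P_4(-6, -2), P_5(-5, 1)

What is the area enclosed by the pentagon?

Apply the shoelace formula: 2A = Σ (x_i·y_{i+1} − x_{i+1}·y_i), indices taken mod 5.
P_1→P_2: (2)(-1) − (4)(4) = -18
P_2→P_3: (4)(-2) − (1)(-1) = -7
P_3→P_4: (1)(-2) − (-6)(-2) = -14
P_4→P_5: (-6)(1) − (-5)(-2) = -16
P_5→P_1: (-5)(4) − (2)(1) = -22
Σ = -77
Area = |Σ|/2 = 38.5.

38.5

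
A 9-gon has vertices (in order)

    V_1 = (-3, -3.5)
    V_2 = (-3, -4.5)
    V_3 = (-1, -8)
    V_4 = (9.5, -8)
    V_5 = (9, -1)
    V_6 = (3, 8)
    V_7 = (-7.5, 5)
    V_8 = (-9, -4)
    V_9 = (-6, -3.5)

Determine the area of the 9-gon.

206

Σ = (3) + (19.5) + (84) + (62.5) + (75) + (75) + (75) + (7.5) + (10.5) = 412
Area = |Σ|/2 = 206.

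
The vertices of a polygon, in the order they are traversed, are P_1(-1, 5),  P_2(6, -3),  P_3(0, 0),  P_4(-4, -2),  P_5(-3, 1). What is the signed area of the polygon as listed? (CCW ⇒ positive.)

-25.5

Apply the shoelace (surveyor's) formula: 2A = Σ (x_i·y_{i+1} − x_{i+1}·y_i), indices taken mod 5.
Σ = (-27) + (0) + (0) + (-10) + (-14) = -51
Signed area = Σ/2 = -25.5 (negative ⇒ clockwise traversal).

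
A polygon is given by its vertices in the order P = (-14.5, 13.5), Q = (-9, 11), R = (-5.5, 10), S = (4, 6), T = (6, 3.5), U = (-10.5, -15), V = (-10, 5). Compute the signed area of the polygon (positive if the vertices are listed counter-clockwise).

-240.375

P→Q: (-14.5)(11) − (-9)(13.5) = -38
Q→R: (-9)(10) − (-5.5)(11) = -29.5
R→S: (-5.5)(6) − (4)(10) = -73
S→T: (4)(3.5) − (6)(6) = -22
T→U: (6)(-15) − (-10.5)(3.5) = -53.25
U→V: (-10.5)(5) − (-10)(-15) = -202.5
V→P: (-10)(13.5) − (-14.5)(5) = -62.5
Σ = -480.75
Signed area = Σ/2 = -240.375 (negative ⇒ clockwise traversal).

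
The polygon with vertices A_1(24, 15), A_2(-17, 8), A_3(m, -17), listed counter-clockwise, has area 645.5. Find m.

21

The doubled signed area Σ (x_i y_{i+1} − x_{i+1} y_i) is linear in m.
With m=0 it equals 1144; the coefficient of m is 7 (from the two edges through A_3).
So 7·m + 1144 = 2·645.5 = 1291 ⇒ m = 21.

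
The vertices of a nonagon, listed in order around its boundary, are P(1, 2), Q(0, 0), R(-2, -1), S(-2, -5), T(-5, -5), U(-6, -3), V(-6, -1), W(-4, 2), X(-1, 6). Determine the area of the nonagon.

Apply the shoelace formula: 2A = Σ (x_i·y_{i+1} − x_{i+1}·y_i), indices taken mod 9.
Cross-terms: 0, 0, 8, -15, -15, -12, -16, -22, -8  ⇒  Σ = -80
Area = |Σ|/2 = 40.

40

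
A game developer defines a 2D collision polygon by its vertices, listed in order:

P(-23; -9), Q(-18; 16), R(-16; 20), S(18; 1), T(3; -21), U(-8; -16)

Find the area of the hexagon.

951.5

P→Q: (-23)(16) − (-18)(-9) = -530
Q→R: (-18)(20) − (-16)(16) = -104
R→S: (-16)(1) − (18)(20) = -376
S→T: (18)(-21) − (3)(1) = -381
T→U: (3)(-16) − (-8)(-21) = -216
U→P: (-8)(-9) − (-23)(-16) = -296
Σ = -1903
Area = |Σ|/2 = 951.5.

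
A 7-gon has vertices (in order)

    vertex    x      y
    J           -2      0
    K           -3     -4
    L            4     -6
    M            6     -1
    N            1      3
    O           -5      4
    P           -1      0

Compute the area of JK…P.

58

Apply the surveyor's formula: 2A = Σ (x_i·y_{i+1} − x_{i+1}·y_i), indices taken mod 7.
J→K: (-2)(-4) − (-3)(0) = 8
K→L: (-3)(-6) − (4)(-4) = 34
L→M: (4)(-1) − (6)(-6) = 32
M→N: (6)(3) − (1)(-1) = 19
N→O: (1)(4) − (-5)(3) = 19
O→P: (-5)(0) − (-1)(4) = 4
P→J: (-1)(0) − (-2)(0) = 0
Σ = 116
Area = |Σ|/2 = 58.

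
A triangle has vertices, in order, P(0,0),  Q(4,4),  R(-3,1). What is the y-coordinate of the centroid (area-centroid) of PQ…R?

Apply the surveyor's formula. First the cross-terms c_i = x_i·y_{i+1} − x_{i+1}·y_i:
  0, 16, 0  ⇒  2A = 16, A = 8.
Then Σ (y_i + y_{i+1})·c_i = 80, so ȳ = 80 / (6·8) = 5/3.

5/3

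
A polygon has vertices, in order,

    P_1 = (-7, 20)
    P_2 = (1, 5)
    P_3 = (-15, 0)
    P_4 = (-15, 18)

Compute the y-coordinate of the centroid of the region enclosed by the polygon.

Apply the shoelace (surveyor's) formula. First the cross-terms c_i = x_i·y_{i+1} − x_{i+1}·y_i:
  -55, 75, -270, -174  ⇒  2A = -424, A = -212.
Then Σ (y_i + y_{i+1})·c_i = -12472, so ȳ = -12472 / (6·(-212)) = 1559/159.

1559/159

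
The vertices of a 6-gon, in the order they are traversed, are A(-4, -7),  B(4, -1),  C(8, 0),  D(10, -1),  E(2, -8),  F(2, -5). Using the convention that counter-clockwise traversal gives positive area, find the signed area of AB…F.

Σ = (32) + (8) + (-8) + (-78) + (6) + (-34) = -74
Signed area = Σ/2 = -37 (negative ⇒ clockwise traversal).

-37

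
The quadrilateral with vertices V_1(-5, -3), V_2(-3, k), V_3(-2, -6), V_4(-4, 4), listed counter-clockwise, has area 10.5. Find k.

Write out the shoelace sum; only the two edges meeting at V_2 involve k:
2·Area = [((-5)·k − (-3)·(-3)) + ((-3)·(-6) − (-2)·k)] + 0
       = -3·k + 9 = 21
⇒ k = -4.

-4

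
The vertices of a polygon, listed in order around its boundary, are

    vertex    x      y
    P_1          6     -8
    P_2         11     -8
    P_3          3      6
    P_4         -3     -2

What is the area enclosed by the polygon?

Apply the shoelace formula: 2A = Σ (x_i·y_{i+1} − x_{i+1}·y_i), indices taken mod 4.
Cross-terms: 40, 90, 12, 36  ⇒  Σ = 178
Area = |Σ|/2 = 89.

89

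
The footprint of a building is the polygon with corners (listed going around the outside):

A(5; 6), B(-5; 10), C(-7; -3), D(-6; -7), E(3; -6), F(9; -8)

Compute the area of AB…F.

188.5

Apply the surveyor's formula: 2A = Σ (x_i·y_{i+1} − x_{i+1}·y_i), indices taken mod 6.
A→B: (5)(10) − (-5)(6) = 80
B→C: (-5)(-3) − (-7)(10) = 85
C→D: (-7)(-7) − (-6)(-3) = 31
D→E: (-6)(-6) − (3)(-7) = 57
E→F: (3)(-8) − (9)(-6) = 30
F→A: (9)(6) − (5)(-8) = 94
Σ = 377
Area = |Σ|/2 = 188.5.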